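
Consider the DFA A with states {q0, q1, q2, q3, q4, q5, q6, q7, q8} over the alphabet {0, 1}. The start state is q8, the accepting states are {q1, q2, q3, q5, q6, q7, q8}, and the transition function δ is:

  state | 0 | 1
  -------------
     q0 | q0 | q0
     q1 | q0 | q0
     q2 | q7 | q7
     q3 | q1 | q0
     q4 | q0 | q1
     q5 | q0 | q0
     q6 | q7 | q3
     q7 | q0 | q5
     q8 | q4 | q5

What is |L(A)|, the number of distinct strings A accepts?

The useful subgraph on states {q1, q4, q5, q8} is acyclic, so L(A) is finite; the longest accepting path visits 3 useful states, giving maximum string length 2.
Counting accepting paths from q8 by length: 1 of length 0, 1 of length 1, 1 of length 2. Total 3.

3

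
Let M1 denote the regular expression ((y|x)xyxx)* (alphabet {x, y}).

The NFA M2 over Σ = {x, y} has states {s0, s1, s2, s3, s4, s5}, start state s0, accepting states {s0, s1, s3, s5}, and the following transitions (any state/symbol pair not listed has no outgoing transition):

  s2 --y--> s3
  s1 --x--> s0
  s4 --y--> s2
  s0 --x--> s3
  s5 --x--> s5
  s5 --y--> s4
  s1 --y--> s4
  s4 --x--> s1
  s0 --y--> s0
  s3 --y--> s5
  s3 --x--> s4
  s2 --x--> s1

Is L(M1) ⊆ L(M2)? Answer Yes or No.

Converting the expression M1 to a DFA (subset construction, then merging equivalent states) gives the minimal DFA with states {r0, r1, r2, r3, r4, r5}, start state r0, accepting states {r0} and transitions r0: x→r1, y→r1; r1: x→r2, y→r3; r2: x→r3, y→r4; r3: x→r3, y→r3; r4: x→r5, y→r3; r5: x→r0, y→r3.
Exploring the product automaton M1 × M2 from the start pair (r0, s0), following both machines on each input symbol, reaches 21 state pairs: (r0, s0), (r1, s3), (r1, s0), (r2, s4), (r3, s5), (r2, s3), (r3, s0), (r3, s1), (r4, s2), (r3, s4), (r4, s5), (r3, s3), (r5, s1), (r3, s2), (r5, s5), (r0, s5), (r1, s5), (r1, s4), (r2, s5), (r2, s1), (r4, s4).
M1 accepts in {r0} and M2 accepts in {s0, s1, s3, s5}. The reachable pairs whose M1-component is accepting are (r0, s0), (r0, s5); in each of them the M2-component is accepting too, so the product for L(M1) \ L(M2) (M1-component accepting, M2-component rejecting) has no reachable accepting pair and the difference is empty.
Hence every string in L(M1) is also in L(M2).

Yes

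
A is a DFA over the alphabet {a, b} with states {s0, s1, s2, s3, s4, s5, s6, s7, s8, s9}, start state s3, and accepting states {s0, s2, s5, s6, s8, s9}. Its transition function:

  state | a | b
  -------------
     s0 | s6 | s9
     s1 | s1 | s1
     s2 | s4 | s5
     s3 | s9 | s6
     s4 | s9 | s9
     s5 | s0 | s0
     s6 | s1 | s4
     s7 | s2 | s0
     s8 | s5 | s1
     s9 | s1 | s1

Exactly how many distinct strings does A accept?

The useful subgraph on states {s3, s4, s6, s9} is acyclic, so L(A) is finite; the longest accepting path visits 4 useful states, giving maximum string length 3.
Counting accepting paths from s3 by length: 2 of length 1, 2 of length 3. Total 4.

4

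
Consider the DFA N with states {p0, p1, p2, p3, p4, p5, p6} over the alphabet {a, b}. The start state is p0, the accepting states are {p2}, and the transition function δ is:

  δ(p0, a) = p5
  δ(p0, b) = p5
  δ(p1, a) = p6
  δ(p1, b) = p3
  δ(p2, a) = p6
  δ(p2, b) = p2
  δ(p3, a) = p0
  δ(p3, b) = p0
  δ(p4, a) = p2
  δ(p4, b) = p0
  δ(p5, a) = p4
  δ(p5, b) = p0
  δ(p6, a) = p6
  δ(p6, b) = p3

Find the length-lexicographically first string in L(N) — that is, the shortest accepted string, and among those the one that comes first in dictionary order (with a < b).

A breadth-first search from p0 reaches an accepting state first via the path p0 → p5 → p4 → p2 on input aaa.
No string of length < 3 is accepted (BFS exhausts all shorter strings without reaching an accepting state), and aaa is the lexicographically least accepting string of length 3.

aaa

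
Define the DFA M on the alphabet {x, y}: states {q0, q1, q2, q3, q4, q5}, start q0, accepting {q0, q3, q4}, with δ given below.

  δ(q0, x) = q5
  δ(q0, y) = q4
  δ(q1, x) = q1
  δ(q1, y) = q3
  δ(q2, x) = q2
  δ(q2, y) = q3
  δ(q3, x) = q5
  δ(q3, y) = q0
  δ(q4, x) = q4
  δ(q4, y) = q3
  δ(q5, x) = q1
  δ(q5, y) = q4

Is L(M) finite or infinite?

infinite

State q0 is reachable from the start and can reach an accepting state, and it lies on the cycle q0 → q4 → q3 → q0.
Traversing that cycle any number of times yields accepted strings of unbounded length, so the language is infinite.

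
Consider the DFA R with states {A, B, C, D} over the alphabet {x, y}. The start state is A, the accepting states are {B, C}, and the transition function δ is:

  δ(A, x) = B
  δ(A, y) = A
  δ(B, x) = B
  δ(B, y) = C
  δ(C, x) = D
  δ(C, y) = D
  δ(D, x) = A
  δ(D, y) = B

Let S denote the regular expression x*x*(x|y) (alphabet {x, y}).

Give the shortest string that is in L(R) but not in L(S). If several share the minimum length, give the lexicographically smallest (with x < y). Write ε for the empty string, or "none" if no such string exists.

The string yx is accepted by R but not by S.
No shorter string lies in the difference, and yx is the lexicographically first length-2 string in L(R) \ L(S).

yx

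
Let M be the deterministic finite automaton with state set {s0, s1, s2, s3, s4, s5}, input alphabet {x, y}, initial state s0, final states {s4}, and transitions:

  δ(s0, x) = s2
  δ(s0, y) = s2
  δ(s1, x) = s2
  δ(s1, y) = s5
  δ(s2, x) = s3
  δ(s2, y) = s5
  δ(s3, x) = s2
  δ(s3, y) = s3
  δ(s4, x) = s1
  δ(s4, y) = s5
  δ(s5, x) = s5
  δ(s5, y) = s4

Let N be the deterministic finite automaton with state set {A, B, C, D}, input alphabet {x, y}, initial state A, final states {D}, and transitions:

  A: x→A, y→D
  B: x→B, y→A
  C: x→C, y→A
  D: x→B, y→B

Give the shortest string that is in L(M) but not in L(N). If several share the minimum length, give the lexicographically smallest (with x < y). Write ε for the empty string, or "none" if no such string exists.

The string xyy is accepted by M but not by N.
No shorter string lies in the difference, and xyy is the lexicographically first length-3 string in L(M) \ L(N).

xyy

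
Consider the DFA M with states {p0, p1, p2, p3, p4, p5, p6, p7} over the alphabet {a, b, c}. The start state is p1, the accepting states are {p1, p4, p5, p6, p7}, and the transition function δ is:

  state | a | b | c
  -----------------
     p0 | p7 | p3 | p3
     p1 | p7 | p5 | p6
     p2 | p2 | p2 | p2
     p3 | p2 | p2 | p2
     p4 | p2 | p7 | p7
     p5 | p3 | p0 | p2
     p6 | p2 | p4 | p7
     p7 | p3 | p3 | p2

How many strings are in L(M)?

The useful subgraph on states {p0, p1, p4, p5, p6, p7} is acyclic, so L(M) is finite; the longest accepting path visits 4 useful states, giving maximum string length 3.
Counting accepting paths from p1 by length: 1 of length 0, 3 of length 1, 2 of length 2, 3 of length 3. Total 9.

9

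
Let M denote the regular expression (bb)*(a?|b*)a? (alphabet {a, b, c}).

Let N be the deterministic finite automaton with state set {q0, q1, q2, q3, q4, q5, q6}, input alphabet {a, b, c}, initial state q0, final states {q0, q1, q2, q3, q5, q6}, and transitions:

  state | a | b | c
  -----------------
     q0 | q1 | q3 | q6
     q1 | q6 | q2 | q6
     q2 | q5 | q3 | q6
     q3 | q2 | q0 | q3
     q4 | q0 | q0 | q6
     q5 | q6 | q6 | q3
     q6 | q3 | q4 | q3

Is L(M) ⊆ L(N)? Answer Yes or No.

Yes

Converting the expression M to a DFA (subset construction, then merging equivalent states) gives the minimal DFA with states {m0, m1, m2, m3, m4}, start state m0, accepting states {m0, m1, m2, m4} and transitions m0: a→m1, b→m2, c→m3; m1: a→m4, b→m3, c→m3; m2: a→m4, b→m0, c→m3; m3: a→m3, b→m3, c→m3; m4: a→m3, b→m3, c→m3.
Exploring the product automaton M × N from the start pair (m0, q0), following both machines on each input symbol, reaches 12 state pairs: (m0, q0), (m1, q1), (m2, q3), (m3, q6), (m4, q6), (m3, q2), (m4, q2), (m3, q3), (m3, q4), (m3, q5), (m3, q0), (m3, q1).
M accepts in {m0, m1, m2, m4} and N accepts in {q0, q1, q2, q3, q5, q6}. The reachable pairs whose M-component is accepting are (m0, q0), (m1, q1), (m2, q3), (m4, q6), (m4, q2); in each of them the N-component is accepting too, so the product for L(M) \ L(N) (M-component accepting, N-component rejecting) has no reachable accepting pair and the difference is empty.
Hence every string in L(M) is also in L(N).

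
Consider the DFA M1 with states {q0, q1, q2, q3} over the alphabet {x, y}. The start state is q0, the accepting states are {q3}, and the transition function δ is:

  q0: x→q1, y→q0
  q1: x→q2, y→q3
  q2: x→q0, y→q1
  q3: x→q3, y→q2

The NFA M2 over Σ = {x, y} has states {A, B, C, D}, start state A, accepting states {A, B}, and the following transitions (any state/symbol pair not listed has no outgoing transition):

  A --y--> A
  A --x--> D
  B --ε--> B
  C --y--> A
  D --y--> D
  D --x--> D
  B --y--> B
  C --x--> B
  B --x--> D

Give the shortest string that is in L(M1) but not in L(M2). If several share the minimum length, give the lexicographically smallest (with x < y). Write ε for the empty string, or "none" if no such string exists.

The string xy is accepted by M1 but not by M2.
No shorter string lies in the difference, and xy is the lexicographically first length-2 string in L(M1) \ L(M2).

xy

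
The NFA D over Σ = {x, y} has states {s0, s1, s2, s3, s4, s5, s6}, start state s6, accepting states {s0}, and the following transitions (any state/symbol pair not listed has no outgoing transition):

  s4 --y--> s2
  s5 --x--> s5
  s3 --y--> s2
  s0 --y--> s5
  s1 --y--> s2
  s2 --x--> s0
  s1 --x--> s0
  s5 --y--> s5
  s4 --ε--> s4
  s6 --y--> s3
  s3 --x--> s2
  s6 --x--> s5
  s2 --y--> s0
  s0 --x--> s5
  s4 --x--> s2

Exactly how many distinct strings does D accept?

The useful subgraph on states {s0, s2, s3, s6} is acyclic, so L(D) is finite; the longest accepting path visits 4 useful states, giving maximum string length 3.
Counting accepting paths from s6 by length: 4 of length 3. Total 4.

4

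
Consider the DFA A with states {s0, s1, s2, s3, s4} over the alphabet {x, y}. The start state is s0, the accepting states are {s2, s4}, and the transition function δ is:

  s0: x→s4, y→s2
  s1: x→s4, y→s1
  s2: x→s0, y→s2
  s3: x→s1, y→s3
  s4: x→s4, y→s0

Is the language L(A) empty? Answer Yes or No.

The string x is accepted: the run s0 → s4 ends in the accepting state s4.
Since at least one string is accepted, L(A) is not empty.

No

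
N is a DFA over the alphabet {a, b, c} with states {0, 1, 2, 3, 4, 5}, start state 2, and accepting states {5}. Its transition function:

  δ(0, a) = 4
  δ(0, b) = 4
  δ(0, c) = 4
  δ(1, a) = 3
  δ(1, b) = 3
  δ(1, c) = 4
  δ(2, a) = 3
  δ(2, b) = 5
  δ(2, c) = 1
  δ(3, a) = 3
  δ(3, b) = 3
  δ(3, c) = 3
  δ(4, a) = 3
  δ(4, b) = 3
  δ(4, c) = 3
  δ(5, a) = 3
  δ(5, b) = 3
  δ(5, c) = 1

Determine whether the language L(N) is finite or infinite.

The useful states (reachable from 2 and able to reach an accepting state) are {2, 5}.
Restricted to these states the transition graph has no cycle, so every accepting path has bounded length and L is finite.

finite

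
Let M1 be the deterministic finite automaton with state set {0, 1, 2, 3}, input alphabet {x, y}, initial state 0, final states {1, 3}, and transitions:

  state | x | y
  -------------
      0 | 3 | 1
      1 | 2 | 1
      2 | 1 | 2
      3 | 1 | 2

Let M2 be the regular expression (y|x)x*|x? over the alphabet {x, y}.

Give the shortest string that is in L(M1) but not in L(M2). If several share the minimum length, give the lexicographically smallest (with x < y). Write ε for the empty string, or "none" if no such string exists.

The string yy is accepted by M1 but not by M2.
No shorter string lies in the difference, and yy is the lexicographically first length-2 string in L(M1) \ L(M2).

yy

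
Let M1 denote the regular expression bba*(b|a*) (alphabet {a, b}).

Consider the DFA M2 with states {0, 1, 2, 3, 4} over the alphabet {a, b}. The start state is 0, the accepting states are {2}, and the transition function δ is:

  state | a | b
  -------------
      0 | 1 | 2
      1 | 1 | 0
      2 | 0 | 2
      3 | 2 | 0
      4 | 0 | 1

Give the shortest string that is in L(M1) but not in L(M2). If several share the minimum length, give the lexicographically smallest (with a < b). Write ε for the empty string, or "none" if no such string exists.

The string bba is accepted by M1 but not by M2.
No shorter string lies in the difference, and bba is the lexicographically first length-3 string in L(M1) \ L(M2).

bba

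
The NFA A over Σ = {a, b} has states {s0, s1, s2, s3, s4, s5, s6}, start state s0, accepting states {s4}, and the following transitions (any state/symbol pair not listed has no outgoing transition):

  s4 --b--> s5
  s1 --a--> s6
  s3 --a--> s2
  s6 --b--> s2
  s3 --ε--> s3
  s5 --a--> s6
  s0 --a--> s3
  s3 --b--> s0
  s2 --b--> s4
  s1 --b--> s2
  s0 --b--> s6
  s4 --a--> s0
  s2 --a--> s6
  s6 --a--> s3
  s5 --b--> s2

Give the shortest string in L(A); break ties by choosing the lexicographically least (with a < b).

aab

A breadth-first search from s0 reaches an accepting state first via the path s0 → s3 → s2 → s4 on input aab.
No string of length < 3 is accepted (BFS exhausts all shorter strings without reaching an accepting state), and aab is the lexicographically least accepting string of length 3.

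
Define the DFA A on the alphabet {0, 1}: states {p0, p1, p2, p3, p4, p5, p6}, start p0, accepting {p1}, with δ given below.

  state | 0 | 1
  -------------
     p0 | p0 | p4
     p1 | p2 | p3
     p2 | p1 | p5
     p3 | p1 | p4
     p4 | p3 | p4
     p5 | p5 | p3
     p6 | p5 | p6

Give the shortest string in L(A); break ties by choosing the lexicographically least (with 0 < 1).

A breadth-first search from p0 reaches an accepting state first via the path p0 → p4 → p3 → p1 on input 100.
No string of length < 3 is accepted (BFS exhausts all shorter strings without reaching an accepting state), and 100 is the lexicographically least accepting string of length 3.

100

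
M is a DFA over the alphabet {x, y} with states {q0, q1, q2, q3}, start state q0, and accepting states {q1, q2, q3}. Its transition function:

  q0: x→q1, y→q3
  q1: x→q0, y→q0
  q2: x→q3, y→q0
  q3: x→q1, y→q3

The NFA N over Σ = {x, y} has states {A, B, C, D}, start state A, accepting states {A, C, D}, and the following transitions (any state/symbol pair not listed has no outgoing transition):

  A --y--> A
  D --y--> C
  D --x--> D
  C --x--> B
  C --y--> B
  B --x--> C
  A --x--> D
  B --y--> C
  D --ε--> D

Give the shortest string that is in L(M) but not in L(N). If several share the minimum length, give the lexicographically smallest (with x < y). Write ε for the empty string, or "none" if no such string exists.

xyx

The string xyx is accepted by M but not by N.
No shorter string lies in the difference, and xyx is the lexicographically first length-3 string in L(M) \ L(N).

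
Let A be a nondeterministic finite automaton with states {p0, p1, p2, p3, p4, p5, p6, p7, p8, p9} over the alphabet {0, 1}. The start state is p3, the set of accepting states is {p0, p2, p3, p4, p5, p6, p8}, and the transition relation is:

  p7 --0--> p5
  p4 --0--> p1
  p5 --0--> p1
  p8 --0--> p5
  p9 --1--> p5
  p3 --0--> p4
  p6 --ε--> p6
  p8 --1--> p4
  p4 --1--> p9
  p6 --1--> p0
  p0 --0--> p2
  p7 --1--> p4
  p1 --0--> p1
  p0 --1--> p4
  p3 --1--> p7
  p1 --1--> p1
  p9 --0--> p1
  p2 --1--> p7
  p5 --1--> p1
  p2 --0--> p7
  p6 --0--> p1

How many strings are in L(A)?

6

The useful subgraph on states {p3, p4, p5, p7, p9} is acyclic, so L(A) is finite; the longest accepting path visits 5 useful states, giving maximum string length 4.
Counting accepting paths from p3 by length: 1 of length 0, 1 of length 1, 2 of length 2, 1 of length 3, 1 of length 4. Total 6.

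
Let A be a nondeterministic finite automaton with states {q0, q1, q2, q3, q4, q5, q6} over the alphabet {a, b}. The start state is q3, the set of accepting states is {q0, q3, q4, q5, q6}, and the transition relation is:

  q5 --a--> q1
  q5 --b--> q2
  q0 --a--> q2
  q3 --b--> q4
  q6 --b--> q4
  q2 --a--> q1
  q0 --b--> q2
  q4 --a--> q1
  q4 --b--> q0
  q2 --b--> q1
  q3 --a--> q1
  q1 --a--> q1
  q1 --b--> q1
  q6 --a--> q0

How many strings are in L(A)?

The useful subgraph on states {q0, q3, q4} is acyclic, so L(A) is finite; the longest accepting path visits 3 useful states, giving maximum string length 2.
Counting accepting paths from q3 by length: 1 of length 0, 1 of length 1, 1 of length 2. Total 3.

3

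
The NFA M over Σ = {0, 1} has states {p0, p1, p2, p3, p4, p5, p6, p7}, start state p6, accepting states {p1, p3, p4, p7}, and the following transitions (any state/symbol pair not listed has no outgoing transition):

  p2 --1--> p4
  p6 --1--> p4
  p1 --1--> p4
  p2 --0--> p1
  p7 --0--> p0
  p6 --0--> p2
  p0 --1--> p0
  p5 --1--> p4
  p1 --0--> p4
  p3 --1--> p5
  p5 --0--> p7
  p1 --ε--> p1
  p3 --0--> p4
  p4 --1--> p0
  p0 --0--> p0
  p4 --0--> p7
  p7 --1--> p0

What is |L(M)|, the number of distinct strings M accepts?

The useful subgraph on states {p1, p2, p4, p6, p7} is acyclic, so L(M) is finite; the longest accepting path visits 5 useful states, giving maximum string length 4.
Counting accepting paths from p6 by length: 1 of length 1, 3 of length 2, 3 of length 3, 2 of length 4. Total 9.

9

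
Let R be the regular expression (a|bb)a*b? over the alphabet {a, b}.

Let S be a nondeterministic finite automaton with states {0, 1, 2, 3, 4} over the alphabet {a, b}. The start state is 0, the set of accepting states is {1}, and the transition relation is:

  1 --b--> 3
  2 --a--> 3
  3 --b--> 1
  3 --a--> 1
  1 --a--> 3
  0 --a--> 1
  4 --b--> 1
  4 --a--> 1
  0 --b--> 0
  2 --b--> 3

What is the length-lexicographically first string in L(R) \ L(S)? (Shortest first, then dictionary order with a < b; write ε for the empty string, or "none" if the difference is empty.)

The string aa is accepted by R but not by S.
No shorter string lies in the difference, and aa is the lexicographically first length-2 string in L(R) \ L(S).

aa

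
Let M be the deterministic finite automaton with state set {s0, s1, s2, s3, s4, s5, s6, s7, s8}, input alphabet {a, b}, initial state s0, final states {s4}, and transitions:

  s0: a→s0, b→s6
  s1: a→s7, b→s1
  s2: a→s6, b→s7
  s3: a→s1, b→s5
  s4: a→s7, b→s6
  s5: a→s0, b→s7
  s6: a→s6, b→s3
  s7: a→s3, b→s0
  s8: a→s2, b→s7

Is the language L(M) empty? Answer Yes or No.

Yes

The states reachable from the start state are {s0, s1, s3, s5, s6, s7}.
None of the accepting states {s4} is reachable, so no string is accepted and L(M) = ∅.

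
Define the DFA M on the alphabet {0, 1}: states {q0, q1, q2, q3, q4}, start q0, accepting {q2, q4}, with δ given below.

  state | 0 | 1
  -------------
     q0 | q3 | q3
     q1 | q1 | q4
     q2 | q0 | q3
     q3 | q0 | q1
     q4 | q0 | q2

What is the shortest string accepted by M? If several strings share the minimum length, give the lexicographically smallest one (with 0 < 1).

A breadth-first search from q0 reaches an accepting state first via the path q0 → q3 → q1 → q4 on input 011.
No string of length < 3 is accepted (BFS exhausts all shorter strings without reaching an accepting state), and 011 is the lexicographically least accepting string of length 3.

011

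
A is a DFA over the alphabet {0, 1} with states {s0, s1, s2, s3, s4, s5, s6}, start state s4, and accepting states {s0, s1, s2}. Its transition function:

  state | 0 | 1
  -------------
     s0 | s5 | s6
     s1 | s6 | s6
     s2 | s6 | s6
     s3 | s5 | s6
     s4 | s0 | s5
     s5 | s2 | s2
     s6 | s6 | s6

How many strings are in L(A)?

5

The useful subgraph on states {s0, s2, s4, s5} is acyclic, so L(A) is finite; the longest accepting path visits 4 useful states, giving maximum string length 3.
Counting accepting paths from s4 by length: 1 of length 1, 2 of length 2, 2 of length 3. Total 5.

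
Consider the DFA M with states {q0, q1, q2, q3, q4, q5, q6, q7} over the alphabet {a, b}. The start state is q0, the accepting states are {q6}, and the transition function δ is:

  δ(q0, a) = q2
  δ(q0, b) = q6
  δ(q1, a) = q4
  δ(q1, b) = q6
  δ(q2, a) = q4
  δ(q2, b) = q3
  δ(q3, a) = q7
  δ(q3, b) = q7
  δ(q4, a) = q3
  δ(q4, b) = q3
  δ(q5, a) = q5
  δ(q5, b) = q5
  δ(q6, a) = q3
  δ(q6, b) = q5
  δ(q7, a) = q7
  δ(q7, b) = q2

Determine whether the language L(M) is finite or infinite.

finite

The useful states (reachable from q0 and able to reach an accepting state) are {q0, q6}.
Restricted to these states the transition graph has no cycle, so every accepting path has bounded length and L is finite.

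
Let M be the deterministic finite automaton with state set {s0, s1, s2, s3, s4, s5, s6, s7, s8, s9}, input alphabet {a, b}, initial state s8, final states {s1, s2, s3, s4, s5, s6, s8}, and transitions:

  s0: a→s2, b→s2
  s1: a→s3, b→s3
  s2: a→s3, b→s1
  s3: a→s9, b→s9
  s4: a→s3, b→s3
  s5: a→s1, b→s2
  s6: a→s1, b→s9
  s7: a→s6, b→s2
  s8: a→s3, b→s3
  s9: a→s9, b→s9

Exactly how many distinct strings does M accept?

3

The useful subgraph on states {s3, s8} is acyclic, so L(M) is finite; the longest accepting path visits 2 useful states, giving maximum string length 1.
Counting accepting paths from s8 by length: 1 of length 0, 2 of length 1. Total 3.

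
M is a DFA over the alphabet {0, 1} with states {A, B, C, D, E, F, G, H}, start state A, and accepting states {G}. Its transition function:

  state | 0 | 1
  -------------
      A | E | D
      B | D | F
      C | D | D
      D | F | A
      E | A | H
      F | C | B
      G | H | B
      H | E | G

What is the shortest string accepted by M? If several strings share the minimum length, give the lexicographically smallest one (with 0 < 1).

A breadth-first search from A reaches an accepting state first via the path A → E → H → G on input 011.
No string of length < 3 is accepted (BFS exhausts all shorter strings without reaching an accepting state), and 011 is the lexicographically least accepting string of length 3.

011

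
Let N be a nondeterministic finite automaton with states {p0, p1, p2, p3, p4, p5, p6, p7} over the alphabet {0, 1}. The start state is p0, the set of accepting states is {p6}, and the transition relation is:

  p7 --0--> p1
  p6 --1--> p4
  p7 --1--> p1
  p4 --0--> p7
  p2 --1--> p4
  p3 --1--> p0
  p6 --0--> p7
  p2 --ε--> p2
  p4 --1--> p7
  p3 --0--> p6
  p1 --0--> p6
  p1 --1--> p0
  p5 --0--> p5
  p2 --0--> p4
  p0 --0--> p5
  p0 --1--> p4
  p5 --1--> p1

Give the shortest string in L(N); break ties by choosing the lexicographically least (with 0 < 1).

A breadth-first search from p0 reaches an accepting state first via the path p0 → p5 → p1 → p6 on input 010.
No string of length < 3 is accepted (BFS exhausts all shorter strings without reaching an accepting state), and 010 is the lexicographically least accepting string of length 3.

010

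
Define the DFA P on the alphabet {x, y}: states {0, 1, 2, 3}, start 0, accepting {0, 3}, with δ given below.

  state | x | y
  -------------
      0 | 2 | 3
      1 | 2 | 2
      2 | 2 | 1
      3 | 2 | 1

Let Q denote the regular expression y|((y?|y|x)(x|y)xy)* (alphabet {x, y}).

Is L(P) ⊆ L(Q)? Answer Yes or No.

Converting the expression Q to a DFA (subset construction, then merging equivalent states) gives the minimal DFA with states {q0, q1, q2, q3, q4, q5, q6, q7}, start state q0, accepting states {q0, q2, q6} and transitions q0: x→q1, y→q2; q1: x→q3, y→q4; q2: x→q3, y→q4; q3: x→q5, y→q6; q4: x→q5, y→q7; q5: x→q7, y→q6; q6: x→q1, y→q1; q7: x→q7, y→q7.
Exploring the product automaton P × Q from the start pair (0, q0), following both machines on each input symbol, reaches 9 state pairs: (0, q0), (2, q1), (3, q2), (2, q3), (1, q4), (2, q5), (1, q6), (2, q7), (1, q7).
P accepts in {0, 3} and Q accepts in {q0, q2, q6}. The reachable pairs whose P-component is accepting are (0, q0), (3, q2); in each of them the Q-component is accepting too, so the product for L(P) \ L(Q) (P-component accepting, Q-component rejecting) has no reachable accepting pair and the difference is empty.
Hence every string in L(P) is also in L(Q).

Yes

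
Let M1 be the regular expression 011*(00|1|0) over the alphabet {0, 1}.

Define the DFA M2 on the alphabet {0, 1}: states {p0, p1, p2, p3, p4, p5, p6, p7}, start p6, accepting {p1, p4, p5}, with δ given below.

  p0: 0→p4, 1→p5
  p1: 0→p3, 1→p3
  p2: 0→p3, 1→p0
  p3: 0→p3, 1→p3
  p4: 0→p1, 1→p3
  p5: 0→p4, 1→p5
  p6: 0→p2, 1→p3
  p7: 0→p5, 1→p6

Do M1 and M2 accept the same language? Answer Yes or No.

Yes

Converting the expression M1 to a DFA (subset construction, then merging equivalent states) gives the minimal DFA with states {r0, r1, r2, r3, r4, r5, r6}, start state r0, accepting states {r4, r5, r6} and transitions r0: 0→r1, 1→r2; r1: 0→r2, 1→r3; r2: 0→r2, 1→r2; r3: 0→r4, 1→r5; r4: 0→r6, 1→r2; r5: 0→r4, 1→r5; r6: 0→r2, 1→r2.
Exploring the product automaton M1 × M2 from the start pair (r0, p6), following both machines on each input symbol, reaches 7 state pairs: (r0, p6), (r1, p2), (r2, p3), (r3, p0), (r4, p4), (r5, p5), (r6, p1).
M1 accepts in {r4, r5, r6} and M2 accepts in {p1, p4, p5}. In every reachable pair the two components are either both accepting — (r4, p4), (r5, p5), (r6, p1) — or both non-accepting, so no string is accepted by exactly one of the machines: L(M1) \ L(M2) and L(M2) \ L(M1) are both empty.
Hence every string is accepted by M1 iff it is accepted by M2, and the two languages coincide.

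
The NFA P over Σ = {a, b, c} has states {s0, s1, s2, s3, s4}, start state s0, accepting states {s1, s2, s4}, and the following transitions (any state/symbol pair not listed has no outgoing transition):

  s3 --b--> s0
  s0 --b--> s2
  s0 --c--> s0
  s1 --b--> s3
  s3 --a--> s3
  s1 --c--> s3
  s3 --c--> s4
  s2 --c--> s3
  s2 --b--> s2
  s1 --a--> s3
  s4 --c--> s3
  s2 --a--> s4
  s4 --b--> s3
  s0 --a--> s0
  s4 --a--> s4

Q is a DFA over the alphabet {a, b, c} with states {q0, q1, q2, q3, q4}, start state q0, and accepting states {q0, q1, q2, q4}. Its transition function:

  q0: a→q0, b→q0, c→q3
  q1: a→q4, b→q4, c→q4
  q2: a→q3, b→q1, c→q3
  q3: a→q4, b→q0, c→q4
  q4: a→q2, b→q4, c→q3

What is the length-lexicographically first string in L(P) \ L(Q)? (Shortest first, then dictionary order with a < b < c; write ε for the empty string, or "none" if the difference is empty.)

babc

The string babc is accepted by P but not by Q.
No shorter string lies in the difference, and babc is the lexicographically first length-4 string in L(P) \ L(Q).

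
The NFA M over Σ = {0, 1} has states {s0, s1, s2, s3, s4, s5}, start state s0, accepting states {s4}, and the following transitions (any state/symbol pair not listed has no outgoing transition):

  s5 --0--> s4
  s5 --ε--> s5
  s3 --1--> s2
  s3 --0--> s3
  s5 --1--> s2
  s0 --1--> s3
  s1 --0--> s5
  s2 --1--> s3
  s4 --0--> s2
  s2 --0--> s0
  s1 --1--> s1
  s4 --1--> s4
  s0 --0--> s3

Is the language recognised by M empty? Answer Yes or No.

Yes

The states reachable from the start state are {s0, s2, s3}.
None of the accepting states {s4} is reachable, so no string is accepted and L(M) = ∅.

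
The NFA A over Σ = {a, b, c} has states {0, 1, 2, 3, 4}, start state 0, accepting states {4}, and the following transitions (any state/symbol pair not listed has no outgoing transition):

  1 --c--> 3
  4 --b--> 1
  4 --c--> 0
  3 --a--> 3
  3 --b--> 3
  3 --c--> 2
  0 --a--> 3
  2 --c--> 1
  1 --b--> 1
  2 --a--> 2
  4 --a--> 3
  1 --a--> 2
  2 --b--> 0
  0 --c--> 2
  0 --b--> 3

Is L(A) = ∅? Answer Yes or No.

Yes

The states reachable from the start state are {0, 1, 2, 3}.
None of the accepting states {4} is reachable, so no string is accepted and L(A) = ∅.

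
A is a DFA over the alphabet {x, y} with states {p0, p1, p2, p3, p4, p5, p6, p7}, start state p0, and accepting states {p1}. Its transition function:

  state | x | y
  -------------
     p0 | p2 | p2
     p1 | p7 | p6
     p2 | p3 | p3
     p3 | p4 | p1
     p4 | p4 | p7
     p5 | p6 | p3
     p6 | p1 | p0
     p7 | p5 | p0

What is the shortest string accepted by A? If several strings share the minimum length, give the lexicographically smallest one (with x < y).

A breadth-first search from p0 reaches an accepting state first via the path p0 → p2 → p3 → p1 on input xxy.
No string of length < 3 is accepted (BFS exhausts all shorter strings without reaching an accepting state), and xxy is the lexicographically least accepting string of length 3.

xxy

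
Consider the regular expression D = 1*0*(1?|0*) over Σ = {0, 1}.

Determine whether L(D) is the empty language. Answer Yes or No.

The empty string ε matches the expression, so it belongs to L(D).
Since L(D) contains at least one string, it is not empty.

No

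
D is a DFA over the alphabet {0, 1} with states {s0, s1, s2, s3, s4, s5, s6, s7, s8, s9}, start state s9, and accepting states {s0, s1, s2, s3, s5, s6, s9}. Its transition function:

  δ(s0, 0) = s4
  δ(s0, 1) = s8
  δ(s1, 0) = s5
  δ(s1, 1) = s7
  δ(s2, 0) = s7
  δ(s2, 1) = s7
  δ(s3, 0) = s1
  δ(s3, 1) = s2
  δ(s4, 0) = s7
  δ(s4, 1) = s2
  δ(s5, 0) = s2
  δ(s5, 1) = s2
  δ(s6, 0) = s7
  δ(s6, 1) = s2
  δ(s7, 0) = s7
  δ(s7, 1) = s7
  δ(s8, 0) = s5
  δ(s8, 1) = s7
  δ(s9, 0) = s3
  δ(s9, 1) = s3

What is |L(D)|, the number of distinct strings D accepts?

The useful subgraph on states {s1, s2, s3, s5, s9} is acyclic, so L(D) is finite; the longest accepting path visits 5 useful states, giving maximum string length 4.
Counting accepting paths from s9 by length: 1 of length 0, 2 of length 1, 4 of length 2, 2 of length 3, 4 of length 4. Total 13.

13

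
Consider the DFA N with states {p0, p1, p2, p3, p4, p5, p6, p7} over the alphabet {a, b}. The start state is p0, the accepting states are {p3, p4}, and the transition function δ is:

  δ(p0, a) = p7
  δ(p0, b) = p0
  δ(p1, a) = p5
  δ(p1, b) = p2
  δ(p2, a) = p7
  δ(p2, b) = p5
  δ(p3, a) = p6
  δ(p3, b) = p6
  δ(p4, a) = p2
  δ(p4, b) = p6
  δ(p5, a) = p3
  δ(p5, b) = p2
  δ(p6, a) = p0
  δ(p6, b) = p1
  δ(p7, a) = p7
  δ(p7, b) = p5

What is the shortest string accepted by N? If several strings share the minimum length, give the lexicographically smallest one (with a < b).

aba

A breadth-first search from p0 reaches an accepting state first via the path p0 → p7 → p5 → p3 on input aba.
No string of length < 3 is accepted (BFS exhausts all shorter strings without reaching an accepting state), and aba is the lexicographically least accepting string of length 3.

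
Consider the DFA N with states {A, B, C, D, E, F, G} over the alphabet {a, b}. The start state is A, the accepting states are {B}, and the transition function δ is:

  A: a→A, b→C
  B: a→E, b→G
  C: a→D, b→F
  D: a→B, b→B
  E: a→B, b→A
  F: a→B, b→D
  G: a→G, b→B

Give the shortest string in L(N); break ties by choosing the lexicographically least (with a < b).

baa

A breadth-first search from A reaches an accepting state first via the path A → C → D → B on input baa.
No string of length < 3 is accepted (BFS exhausts all shorter strings without reaching an accepting state), and baa is the lexicographically least accepting string of length 3.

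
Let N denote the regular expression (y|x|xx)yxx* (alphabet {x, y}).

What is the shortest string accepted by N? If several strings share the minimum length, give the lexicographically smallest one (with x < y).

xyx

By inspection of the expression, no string of length less than 3 matches, and xyx is the lexicographically first match of length 3.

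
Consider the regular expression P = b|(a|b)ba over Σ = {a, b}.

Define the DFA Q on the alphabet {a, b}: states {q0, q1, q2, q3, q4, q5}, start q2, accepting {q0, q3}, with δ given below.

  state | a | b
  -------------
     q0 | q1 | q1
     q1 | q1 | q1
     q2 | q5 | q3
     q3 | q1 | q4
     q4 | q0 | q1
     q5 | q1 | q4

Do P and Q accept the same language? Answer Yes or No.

Yes

Converting the expression P to a DFA (subset construction, then merging equivalent states) gives the minimal DFA with states {p0, p1, p2, p3, p4, p5}, start state p0, accepting states {p2, p5} and transitions p0: a→p1, b→p2; p1: a→p3, b→p4; p2: a→p3, b→p4; p3: a→p3, b→p3; p4: a→p5, b→p3; p5: a→p3, b→p3.
Exploring the product automaton P × Q from the start pair (p0, q2), following both machines on each input symbol, reaches 6 state pairs: (p0, q2), (p1, q5), (p2, q3), (p3, q1), (p4, q4), (p5, q0).
P accepts in {p2, p5} and Q accepts in {q0, q3}. In every reachable pair the two components are either both accepting — (p2, q3), (p5, q0) — or both non-accepting, so no string is accepted by exactly one of the machines: L(P) \ L(Q) and L(Q) \ L(P) are both empty.
Hence every string is accepted by P iff it is accepted by Q, and the two languages coincide.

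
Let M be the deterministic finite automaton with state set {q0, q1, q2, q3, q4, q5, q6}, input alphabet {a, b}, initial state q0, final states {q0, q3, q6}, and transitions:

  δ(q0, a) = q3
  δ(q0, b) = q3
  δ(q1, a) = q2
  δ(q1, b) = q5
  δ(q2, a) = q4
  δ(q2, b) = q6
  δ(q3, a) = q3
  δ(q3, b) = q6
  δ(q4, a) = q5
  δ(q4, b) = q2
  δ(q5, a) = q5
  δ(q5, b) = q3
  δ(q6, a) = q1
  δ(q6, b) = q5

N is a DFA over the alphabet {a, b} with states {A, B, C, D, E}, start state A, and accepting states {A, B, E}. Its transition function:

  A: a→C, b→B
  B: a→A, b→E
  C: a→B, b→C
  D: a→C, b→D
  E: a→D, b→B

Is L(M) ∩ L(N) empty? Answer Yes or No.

No

The empty string ε is accepted by both M and N.
Hence L(M) ∩ L(N) ≠ ∅.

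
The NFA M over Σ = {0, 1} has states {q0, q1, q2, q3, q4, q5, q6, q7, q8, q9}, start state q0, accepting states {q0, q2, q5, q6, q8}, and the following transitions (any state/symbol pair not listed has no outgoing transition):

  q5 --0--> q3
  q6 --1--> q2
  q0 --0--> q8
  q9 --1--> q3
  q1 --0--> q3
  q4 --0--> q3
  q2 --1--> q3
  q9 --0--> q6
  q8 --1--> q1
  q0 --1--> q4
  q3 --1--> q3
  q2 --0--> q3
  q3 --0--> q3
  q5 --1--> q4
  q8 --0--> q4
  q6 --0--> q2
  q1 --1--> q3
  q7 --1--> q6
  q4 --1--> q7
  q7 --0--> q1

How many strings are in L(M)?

The useful subgraph on states {q0, q2, q4, q6, q7, q8} is acyclic, so L(M) is finite; the longest accepting path visits 6 useful states, giving maximum string length 5.
Counting accepting paths from q0 by length: 1 of length 0, 1 of length 1, 1 of length 3, 3 of length 4, 2 of length 5. Total 8.

8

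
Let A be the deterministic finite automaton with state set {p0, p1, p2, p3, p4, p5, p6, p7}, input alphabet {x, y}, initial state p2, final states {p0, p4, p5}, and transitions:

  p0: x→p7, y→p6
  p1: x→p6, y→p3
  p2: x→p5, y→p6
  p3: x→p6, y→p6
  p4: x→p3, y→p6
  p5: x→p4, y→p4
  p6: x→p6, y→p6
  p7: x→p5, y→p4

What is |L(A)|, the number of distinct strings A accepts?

The useful subgraph on states {p2, p4, p5} is acyclic, so L(A) is finite; the longest accepting path visits 3 useful states, giving maximum string length 2.
Counting accepting paths from p2 by length: 1 of length 1, 2 of length 2. Total 3.

3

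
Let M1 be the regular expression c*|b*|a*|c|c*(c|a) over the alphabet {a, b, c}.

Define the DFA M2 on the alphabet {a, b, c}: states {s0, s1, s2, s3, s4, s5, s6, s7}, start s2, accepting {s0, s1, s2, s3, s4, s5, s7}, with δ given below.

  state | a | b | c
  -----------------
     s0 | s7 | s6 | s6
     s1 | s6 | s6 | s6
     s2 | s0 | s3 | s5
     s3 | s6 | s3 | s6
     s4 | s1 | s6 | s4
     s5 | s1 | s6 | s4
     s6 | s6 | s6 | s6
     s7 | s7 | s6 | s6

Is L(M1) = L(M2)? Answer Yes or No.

Converting the expression M1 to a DFA (subset construction, then merging equivalent states) gives the minimal DFA with states {r0, r1, r2, r3, r4, r5}, start state r0, accepting states {r0, r1, r2, r3, r5} and transitions r0: a→r1, b→r2, c→r3; r1: a→r1, b→r4, c→r4; r2: a→r4, b→r2, c→r4; r3: a→r5, b→r4, c→r3; r4: a→r4, b→r4, c→r4; r5: a→r4, b→r4, c→r4.
Exploring the product automaton M1 × M2 from the start pair (r0, s2), following both machines on each input symbol, reaches 8 state pairs: (r0, s2), (r1, s0), (r2, s3), (r3, s5), (r1, s7), (r4, s6), (r5, s1), (r3, s4).
M1 accepts in {r0, r1, r2, r3, r5} and M2 accepts in {s0, s1, s2, s3, s4, s5, s7}. In every reachable pair the two components are either both accepting — (r0, s2), (r1, s0), (r2, s3), (r3, s5), (r1, s7), (r5, s1), (r3, s4) — or both non-accepting, so no string is accepted by exactly one of the machines: L(M1) \ L(M2) and L(M2) \ L(M1) are both empty.
Hence every string is accepted by M1 iff it is accepted by M2, and the two languages coincide.

Yes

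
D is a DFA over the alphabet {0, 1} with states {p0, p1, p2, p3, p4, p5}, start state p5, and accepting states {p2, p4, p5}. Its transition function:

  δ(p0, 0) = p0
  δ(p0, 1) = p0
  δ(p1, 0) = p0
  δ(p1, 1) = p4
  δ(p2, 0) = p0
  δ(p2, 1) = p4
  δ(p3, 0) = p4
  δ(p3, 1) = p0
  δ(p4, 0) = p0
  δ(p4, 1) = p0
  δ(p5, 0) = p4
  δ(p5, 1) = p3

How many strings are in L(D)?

The useful subgraph on states {p3, p4, p5} is acyclic, so L(D) is finite; the longest accepting path visits 3 useful states, giving maximum string length 2.
Counting accepting paths from p5 by length: 1 of length 0, 1 of length 1, 1 of length 2. Total 3.

3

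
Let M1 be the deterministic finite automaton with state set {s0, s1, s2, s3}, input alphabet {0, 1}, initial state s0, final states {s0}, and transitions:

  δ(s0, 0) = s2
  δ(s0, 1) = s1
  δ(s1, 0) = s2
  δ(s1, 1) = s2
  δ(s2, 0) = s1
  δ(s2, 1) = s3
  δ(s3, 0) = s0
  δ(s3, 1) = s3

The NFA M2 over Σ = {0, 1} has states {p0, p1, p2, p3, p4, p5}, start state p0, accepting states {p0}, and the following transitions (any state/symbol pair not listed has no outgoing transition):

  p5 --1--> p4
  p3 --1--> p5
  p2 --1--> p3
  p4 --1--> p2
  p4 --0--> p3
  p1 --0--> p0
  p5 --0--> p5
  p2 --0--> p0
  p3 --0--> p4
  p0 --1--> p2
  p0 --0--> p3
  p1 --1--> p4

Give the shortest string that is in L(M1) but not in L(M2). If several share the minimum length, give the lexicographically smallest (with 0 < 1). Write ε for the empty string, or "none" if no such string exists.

The string 010 is accepted by M1 but not by M2.
No shorter string lies in the difference, and 010 is the lexicographically first length-3 string in L(M1) \ L(M2).

010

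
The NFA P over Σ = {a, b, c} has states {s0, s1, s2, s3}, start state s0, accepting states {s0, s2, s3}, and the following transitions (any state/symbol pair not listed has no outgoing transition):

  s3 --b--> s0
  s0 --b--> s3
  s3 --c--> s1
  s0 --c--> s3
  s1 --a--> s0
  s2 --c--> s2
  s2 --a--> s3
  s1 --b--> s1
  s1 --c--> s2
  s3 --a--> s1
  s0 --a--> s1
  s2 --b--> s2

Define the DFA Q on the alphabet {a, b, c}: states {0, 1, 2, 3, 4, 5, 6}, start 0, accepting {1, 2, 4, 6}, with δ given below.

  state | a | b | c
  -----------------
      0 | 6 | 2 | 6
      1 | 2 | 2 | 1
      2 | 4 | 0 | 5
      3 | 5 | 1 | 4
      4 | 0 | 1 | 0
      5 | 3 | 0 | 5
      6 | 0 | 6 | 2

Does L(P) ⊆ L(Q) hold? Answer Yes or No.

The empty string ε is in L(P) but not in L(Q).
So L(P) ⊄ L(Q).

No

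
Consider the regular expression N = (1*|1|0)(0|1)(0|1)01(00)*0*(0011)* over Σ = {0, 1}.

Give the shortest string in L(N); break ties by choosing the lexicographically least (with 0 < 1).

By inspection of the expression, no string of length less than 4 matches, and 0001 is the lexicographically first match of length 4.

0001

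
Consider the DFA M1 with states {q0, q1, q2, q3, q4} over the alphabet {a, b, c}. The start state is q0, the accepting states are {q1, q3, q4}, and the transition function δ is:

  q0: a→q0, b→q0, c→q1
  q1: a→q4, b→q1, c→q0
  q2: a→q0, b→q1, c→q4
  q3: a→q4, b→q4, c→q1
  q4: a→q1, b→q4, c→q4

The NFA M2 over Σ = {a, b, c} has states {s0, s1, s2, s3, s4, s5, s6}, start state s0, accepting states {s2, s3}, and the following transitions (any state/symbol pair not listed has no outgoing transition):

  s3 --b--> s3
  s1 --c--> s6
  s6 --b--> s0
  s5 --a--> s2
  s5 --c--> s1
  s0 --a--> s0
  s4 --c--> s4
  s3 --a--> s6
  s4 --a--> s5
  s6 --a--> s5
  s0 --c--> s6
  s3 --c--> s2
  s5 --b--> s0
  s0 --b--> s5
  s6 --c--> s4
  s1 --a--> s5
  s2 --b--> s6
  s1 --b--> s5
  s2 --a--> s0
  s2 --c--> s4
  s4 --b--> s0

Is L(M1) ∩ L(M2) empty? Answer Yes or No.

No

The string caa is accepted by both M1 and M2.
Hence L(M1) ∩ L(M2) ≠ ∅.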